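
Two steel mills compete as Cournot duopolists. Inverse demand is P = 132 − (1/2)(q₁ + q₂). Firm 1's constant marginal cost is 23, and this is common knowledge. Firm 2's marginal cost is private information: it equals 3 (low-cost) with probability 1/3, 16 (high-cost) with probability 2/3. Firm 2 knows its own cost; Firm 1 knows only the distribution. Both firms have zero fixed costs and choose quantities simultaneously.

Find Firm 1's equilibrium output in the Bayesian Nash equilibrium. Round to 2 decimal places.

Firm 2 with cost c maximizes (132 − (1/2)(q₁+q₂) − c)·q₂, giving q₂(c) = (132 − c − (1/2)q₁).
E[c₂] = 1/3·3 + 2/3·16 = 11.6667
Firm 1's FOC against E[q₂] yields q₁ = (132 − 2·23 + E[c₂])/(3/2) = (132 − 46 + 11.6667)/(3/2) = 65.1111.

65.11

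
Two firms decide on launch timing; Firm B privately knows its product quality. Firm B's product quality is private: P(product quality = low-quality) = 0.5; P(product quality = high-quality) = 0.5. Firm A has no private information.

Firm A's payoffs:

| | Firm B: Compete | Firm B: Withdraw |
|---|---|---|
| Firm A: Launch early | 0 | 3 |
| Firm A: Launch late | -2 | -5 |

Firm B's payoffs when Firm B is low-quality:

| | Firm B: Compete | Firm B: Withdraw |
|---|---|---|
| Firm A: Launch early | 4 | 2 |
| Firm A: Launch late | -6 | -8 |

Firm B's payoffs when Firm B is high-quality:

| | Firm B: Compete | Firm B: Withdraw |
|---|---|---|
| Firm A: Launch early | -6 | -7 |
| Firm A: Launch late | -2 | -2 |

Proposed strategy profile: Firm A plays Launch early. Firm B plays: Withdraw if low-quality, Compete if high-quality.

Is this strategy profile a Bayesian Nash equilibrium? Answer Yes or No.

A profile is a BNE iff every type of every player is best-responding given beliefs about the other side.
Firm A plays Launch early: E[Launch early] = 0.5·(3) + 0.5·(0) = 1.5; E[Launch late] = -3.5. Best-responding. ✓
Firm B (product quality low-quality), facing Launch early: Compete gives 4, Withdraw gives 2. Proposed Withdraw is not best — profitable deviation exists. ✗
Firm B (product quality high-quality), facing Launch early: Compete gives -6, Withdraw gives -7. Proposed Compete is best. ✓

No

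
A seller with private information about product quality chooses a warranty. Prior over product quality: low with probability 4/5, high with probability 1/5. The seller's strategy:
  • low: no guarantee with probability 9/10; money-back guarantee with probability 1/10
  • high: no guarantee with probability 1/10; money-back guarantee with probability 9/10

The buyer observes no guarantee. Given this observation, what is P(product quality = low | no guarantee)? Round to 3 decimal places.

0.973

Apply Bayes' rule using the sender's strategy as the likelihood.
P(no guarantee) = (4/5)·(9/10) + (1/5)·(1/10) = 37/50
P(low | no guarantee) = ((4/5)·(9/10)) / (37/50) = (18/25) / (37/50) = 36/37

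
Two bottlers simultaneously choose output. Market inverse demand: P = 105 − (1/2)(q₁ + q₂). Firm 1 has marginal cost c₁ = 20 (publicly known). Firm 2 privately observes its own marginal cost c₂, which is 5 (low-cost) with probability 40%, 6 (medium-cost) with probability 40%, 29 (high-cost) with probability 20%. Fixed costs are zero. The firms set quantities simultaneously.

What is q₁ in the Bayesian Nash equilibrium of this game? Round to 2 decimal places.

Type-c best response for Firm 2: q₂(c) = (105 − c) − q₁/2.
Firm 1 maximizes expected profit; its first-order condition is 105 − q₁ − (1/2)E[q₂] − 20 = 0.
Substituting E[q₂] and solving: E[c₂] = 10.2, so q₁ = (105 − 2·20 + 10.2)/(3/2) = 50.1333.

50.13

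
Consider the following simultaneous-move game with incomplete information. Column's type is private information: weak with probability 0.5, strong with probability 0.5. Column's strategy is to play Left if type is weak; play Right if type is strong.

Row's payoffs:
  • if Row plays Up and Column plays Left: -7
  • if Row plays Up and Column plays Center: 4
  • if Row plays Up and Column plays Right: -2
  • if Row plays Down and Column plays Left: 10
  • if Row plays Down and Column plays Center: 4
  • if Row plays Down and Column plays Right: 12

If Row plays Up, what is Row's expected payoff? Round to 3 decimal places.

-4.500

E[Up] = 0.5·(-7) + 0.5·(-2) = (-3.5) + (-1) = -4.5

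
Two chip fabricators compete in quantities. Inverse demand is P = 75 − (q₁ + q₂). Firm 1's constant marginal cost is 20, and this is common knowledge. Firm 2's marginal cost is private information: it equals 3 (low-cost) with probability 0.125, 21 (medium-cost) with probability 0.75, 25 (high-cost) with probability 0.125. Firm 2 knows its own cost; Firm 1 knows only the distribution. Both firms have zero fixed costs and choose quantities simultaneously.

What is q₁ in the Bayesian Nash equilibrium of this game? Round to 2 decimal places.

Firm 2 with cost c maximizes (75 − (q₁+q₂) − c)·q₂, giving q₂(c) = (75 − c − q₁)/2.
E[c₂] = 0.125·3 + 0.75·21 + 0.125·25 = 19.25
Firm 1's FOC against E[q₂] yields q₁ = (75 − 2·20 + E[c₂])/3 = (75 − 40 + 19.25)/3 = 18.0833.

18.08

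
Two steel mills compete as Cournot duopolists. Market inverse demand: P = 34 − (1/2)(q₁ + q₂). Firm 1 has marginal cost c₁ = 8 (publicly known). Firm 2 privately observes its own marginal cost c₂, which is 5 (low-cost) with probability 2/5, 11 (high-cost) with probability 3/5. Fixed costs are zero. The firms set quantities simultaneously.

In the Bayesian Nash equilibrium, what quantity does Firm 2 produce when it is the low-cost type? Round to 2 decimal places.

20.13

Firm 2 with cost c maximizes (34 − (1/2)(q₁+q₂) − c)·q₂, giving q₂(c) = (34 − c − (1/2)q₁).
E[c₂] = 2/5·5 + 3/5·11 = 8.6
Firm 1's FOC against E[q₂] yields q₁ = (34 − 2·8 + E[c₂])/(3/2) = (34 − 16 + 8.6)/(3/2) = 17.7333.
q₂(low-cost) = (34 − 5 − (1/2)·17.7333) = 20.1333.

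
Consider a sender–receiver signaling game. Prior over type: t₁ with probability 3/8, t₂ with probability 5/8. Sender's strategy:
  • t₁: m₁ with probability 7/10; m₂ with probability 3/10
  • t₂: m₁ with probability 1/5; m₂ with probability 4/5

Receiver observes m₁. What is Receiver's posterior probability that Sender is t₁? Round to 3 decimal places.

0.677

P(m₁) = (3/8)·(7/10) + (5/8)·(1/5) = 31/80
P(t₁ | m₁) = ((3/8)·(7/10)) / (31/80) = (21/80) / (31/80) = 21/31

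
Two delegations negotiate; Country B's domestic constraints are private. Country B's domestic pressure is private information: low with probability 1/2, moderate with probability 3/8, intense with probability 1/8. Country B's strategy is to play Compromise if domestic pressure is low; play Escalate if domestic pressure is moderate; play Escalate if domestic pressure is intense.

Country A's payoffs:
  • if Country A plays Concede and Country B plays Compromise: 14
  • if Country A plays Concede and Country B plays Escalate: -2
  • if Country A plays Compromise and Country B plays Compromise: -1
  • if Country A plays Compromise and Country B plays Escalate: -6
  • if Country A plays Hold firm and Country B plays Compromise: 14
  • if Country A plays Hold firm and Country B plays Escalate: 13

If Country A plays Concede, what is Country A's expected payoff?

E[Concede] = 1/2·14 + 3/8·(-2) + 1/8·(-2) = 7 + (-3/4) + (-1/4) = 6

6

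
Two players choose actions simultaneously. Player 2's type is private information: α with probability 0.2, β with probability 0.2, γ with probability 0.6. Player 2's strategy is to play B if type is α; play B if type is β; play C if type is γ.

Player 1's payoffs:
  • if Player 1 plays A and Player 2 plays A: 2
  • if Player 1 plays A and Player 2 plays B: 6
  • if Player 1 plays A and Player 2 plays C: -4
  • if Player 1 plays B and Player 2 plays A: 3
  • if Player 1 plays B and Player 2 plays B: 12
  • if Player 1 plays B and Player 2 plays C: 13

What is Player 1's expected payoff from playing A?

E[A] = 0.2·6 + 0.2·6 + 0.6·(-4) = 1.2 + 1.2 + (-2.4) = 0

0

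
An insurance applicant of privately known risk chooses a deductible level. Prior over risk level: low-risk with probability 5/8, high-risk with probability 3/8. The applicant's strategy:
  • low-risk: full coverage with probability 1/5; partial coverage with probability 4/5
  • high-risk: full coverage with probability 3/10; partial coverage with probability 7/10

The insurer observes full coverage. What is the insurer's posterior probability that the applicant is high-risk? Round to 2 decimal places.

P(full coverage) = (5/8)·(1/5) + (3/8)·(3/10) = 19/80
P(high-risk | full coverage) = ((3/8)·(3/10)) / (19/80) = (9/80) / (19/80) = 9/19

0.47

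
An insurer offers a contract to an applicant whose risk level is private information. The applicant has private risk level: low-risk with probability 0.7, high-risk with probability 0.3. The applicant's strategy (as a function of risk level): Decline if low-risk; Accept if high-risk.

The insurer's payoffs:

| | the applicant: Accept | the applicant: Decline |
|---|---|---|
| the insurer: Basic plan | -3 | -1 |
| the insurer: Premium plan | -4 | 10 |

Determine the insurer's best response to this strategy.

E[Basic plan] = 0.7·(-1) + 0.3·(-3) = -1.6
E[Premium plan] = 0.7·(10) + 0.3·(-4) = 5.8
Best response: Premium plan (5.8 is the largest).

Premium plan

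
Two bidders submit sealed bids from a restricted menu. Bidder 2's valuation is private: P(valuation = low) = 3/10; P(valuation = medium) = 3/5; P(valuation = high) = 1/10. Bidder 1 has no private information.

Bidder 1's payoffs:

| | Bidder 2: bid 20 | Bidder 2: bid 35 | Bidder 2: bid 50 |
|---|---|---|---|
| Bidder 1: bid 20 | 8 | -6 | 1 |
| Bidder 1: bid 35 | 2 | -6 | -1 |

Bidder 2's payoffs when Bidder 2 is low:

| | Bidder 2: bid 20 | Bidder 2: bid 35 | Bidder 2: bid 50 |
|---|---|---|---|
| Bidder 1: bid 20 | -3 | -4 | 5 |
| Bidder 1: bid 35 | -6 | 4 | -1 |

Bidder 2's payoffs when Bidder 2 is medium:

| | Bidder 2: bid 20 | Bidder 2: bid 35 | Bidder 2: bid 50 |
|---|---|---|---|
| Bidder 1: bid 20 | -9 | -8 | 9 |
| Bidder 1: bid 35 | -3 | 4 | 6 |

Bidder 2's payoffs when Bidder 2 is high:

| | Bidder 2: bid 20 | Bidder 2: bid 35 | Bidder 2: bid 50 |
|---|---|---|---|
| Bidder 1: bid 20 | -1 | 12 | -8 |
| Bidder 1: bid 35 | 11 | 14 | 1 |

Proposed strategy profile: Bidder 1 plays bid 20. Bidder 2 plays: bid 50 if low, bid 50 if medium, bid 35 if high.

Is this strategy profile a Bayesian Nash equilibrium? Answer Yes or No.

Yes

A profile is a BNE iff every type of every player is best-responding given beliefs about the other side.
Bidder 1 plays bid 20: E[bid 20] = 3/10·(1) + 3/5·(1) + 1/10·(-6) = 3/10; E[bid 35] = -3/2. Best-responding. ✓
Bidder 2 (valuation low), facing bid 20: bid 20 gives -3, bid 35 gives -4, bid 50 gives 5. Proposed bid 50 is best. ✓
Bidder 2 (valuation medium), facing bid 20: bid 20 gives -9, bid 35 gives -8, bid 50 gives 9. Proposed bid 50 is best. ✓
Bidder 2 (valuation high), facing bid 20: bid 20 gives -1, bid 35 gives 12, bid 50 gives -8. Proposed bid 35 is best. ✓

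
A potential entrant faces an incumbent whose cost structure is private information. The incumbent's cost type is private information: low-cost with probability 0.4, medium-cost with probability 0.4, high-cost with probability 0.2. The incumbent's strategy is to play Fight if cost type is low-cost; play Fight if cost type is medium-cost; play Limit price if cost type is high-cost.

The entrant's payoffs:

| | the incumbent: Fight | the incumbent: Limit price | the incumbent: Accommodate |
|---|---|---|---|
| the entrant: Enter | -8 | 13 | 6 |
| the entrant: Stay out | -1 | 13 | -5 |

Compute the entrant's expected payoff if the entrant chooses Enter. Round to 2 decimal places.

E[Enter] = 0.4·(-8) + 0.4·(-8) + 0.2·13 = (-3.2) + (-3.2) + 2.6 = -3.8

-3.80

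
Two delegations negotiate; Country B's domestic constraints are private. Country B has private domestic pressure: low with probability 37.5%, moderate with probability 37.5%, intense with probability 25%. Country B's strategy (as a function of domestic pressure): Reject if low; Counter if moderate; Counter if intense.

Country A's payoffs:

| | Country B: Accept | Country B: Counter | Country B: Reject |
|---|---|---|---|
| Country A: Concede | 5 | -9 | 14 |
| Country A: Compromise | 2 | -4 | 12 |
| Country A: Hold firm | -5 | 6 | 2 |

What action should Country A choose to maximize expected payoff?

Compute Country A's expected payoff for each action, taking the expectation over Country B's type.
E[Concede] = 0.375·(14) + 0.375·(-9) + 0.25·(-9) = -0.375
E[Compromise] = 0.375·(12) + 0.375·(-4) + 0.25·(-4) = 2
E[Hold firm] = 0.375·(2) + 0.375·(6) + 0.25·(6) = 4.5
Best response: Hold firm (4.5 is the largest).

Hold firm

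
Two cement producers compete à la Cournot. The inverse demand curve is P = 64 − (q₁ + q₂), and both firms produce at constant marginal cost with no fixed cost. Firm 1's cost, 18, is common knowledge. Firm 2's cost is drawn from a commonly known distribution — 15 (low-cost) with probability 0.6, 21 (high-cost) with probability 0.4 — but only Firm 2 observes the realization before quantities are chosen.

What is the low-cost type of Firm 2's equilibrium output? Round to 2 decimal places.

Each type of Firm 2 best-responds to q₁; Firm 1 best-responds to the expected q₂ over Firm 2's types.
Firm 2 with cost c maximizes (64 − (q₁+q₂) − c)·q₂, giving q₂(c) = (64 − c − q₁)/2.
E[c₂] = 0.6·15 + 0.4·21 = 17.4
Firm 1's FOC against E[q₂] yields q₁ = (64 − 2·18 + E[c₂])/3 = (64 − 36 + 17.4)/3 = 15.1333.
q₂(low-cost) = (64 − 15 − 15.1333)/2 = 16.9333.

16.93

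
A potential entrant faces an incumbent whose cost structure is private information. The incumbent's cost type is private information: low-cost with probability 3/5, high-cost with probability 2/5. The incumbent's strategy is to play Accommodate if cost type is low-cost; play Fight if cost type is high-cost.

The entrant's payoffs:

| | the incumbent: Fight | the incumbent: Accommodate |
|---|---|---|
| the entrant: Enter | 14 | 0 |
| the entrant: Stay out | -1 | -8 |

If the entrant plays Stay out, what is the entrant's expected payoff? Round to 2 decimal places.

-5.20

E[Stay out] = 3/5·(-8) + 2/5·(-1) = (-24/5) + (-2/5) = -26/5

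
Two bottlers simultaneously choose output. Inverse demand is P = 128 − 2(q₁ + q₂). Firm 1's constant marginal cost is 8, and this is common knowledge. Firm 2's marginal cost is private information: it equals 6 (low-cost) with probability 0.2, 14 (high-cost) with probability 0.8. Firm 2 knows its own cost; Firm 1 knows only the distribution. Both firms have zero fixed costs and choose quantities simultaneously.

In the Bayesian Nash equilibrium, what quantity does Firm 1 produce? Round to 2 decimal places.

20.73

Type-c best response for Firm 2: q₂(c) = (128 − c)/4 − q₁/2.
Firm 1 maximizes expected profit; its first-order condition is 128 − 4q₁ − 2E[q₂] − 8 = 0.
Substituting E[q₂] and solving: E[c₂] = 12.4, so q₁ = (128 − 2·8 + 12.4)/6 = 20.7333.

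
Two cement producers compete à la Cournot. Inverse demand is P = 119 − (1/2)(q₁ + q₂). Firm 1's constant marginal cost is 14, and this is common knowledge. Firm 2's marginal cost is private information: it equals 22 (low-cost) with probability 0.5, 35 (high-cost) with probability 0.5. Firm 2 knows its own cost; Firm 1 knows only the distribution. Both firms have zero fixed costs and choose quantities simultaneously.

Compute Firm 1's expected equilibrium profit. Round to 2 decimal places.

Firm 2 with cost c maximizes (119 − (1/2)(q₁+q₂) − c)·q₂, giving q₂(c) = (119 − c − (1/2)q₁).
E[c₂] = 0.5·22 + 0.5·35 = 28.5
Firm 1's FOC against E[q₂] yields q₁ = (119 − 2·14 + E[c₂])/(3/2) = (119 − 28 + 28.5)/(3/2) = 79.6667.
E[P] = 119 − (1/2)·(q₁ + E[q₂]) = 53.8333; Firm 1's expected profit = (E[P] − 14)·q₁ = (53.8333 − 14)·79.6667 = 3173.39.

3173.39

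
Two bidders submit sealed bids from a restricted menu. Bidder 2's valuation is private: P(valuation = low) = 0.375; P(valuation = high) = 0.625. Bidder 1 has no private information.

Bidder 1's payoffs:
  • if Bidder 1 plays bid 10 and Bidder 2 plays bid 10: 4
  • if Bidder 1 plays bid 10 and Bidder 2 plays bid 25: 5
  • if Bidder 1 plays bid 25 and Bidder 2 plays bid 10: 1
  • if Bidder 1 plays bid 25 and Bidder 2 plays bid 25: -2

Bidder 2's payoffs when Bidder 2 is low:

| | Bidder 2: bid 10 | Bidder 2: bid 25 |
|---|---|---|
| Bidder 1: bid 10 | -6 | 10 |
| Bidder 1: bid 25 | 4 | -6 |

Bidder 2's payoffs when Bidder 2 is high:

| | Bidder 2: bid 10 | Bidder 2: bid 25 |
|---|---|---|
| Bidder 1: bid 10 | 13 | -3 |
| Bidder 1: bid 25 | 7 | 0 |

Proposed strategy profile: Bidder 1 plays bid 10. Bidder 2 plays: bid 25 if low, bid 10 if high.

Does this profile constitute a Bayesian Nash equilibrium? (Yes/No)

Yes

A profile is a BNE iff every type of every player is best-responding given beliefs about the other side.
Bidder 1 plays bid 10: E[bid 10] = 0.375·(5) + 0.625·(4) = 4.375; E[bid 25] = -0.125. Best-responding. ✓
Bidder 2 (valuation low), facing bid 10: bid 10 gives -6, bid 25 gives 10. Proposed bid 25 is best. ✓
Bidder 2 (valuation high), facing bid 10: bid 10 gives 13, bid 25 gives -3. Proposed bid 10 is best. ✓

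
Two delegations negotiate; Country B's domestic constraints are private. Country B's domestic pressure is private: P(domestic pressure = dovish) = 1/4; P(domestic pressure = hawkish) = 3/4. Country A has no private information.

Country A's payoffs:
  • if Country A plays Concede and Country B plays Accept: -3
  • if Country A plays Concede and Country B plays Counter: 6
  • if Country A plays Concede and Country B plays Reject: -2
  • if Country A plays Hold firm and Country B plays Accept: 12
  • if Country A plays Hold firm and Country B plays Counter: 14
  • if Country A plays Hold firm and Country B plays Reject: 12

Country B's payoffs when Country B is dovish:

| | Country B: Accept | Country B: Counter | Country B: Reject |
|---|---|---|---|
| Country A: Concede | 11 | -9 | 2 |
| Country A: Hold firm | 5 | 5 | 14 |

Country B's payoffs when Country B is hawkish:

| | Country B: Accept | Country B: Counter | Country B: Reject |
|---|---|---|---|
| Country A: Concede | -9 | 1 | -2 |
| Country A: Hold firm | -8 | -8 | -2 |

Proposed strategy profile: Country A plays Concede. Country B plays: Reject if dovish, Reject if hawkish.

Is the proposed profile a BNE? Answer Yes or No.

No

A profile is a BNE iff every type of every player is best-responding given beliefs about the other side.
Country A plays Concede: E[Concede] = 1/4·(-2) + 3/4·(-2) = -2; E[Hold firm] = 12. Not best-responding. ✗
Country B (domestic pressure dovish), facing Concede: Accept gives 11, Counter gives -9, Reject gives 2. Proposed Reject is not best — profitable deviation exists. ✗
Country B (domestic pressure hawkish), facing Concede: Accept gives -9, Counter gives 1, Reject gives -2. Proposed Reject is not best — profitable deviation exists. ✗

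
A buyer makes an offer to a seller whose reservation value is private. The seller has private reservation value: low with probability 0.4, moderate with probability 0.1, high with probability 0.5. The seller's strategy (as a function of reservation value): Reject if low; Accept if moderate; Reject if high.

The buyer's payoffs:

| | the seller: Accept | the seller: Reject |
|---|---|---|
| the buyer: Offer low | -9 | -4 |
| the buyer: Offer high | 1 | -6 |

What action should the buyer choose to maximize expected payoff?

Offer low

Compute the buyer's expected payoff for each action, taking the expectation over the seller's type.
E[Offer low] = 0.4·(-4) + 0.1·(-9) + 0.5·(-4) = -4.5
E[Offer high] = 0.4·(-6) + 0.1·(1) + 0.5·(-6) = -5.3
Best response: Offer low (-4.5 is the largest).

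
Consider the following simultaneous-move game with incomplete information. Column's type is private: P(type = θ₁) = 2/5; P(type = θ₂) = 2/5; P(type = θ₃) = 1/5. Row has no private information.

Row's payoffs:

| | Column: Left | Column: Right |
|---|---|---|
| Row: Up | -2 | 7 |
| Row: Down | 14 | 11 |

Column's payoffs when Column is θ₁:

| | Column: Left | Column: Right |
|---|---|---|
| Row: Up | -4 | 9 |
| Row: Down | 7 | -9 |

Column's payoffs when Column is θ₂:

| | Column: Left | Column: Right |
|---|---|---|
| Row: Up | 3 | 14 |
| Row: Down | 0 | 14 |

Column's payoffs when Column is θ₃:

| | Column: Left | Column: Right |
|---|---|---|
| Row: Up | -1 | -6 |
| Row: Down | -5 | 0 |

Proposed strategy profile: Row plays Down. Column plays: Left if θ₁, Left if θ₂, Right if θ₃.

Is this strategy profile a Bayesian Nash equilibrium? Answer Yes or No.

A profile is a BNE iff every type of every player is best-responding given beliefs about the other side.
Row plays Down: E[Down] = 2/5·(14) + 2/5·(14) + 1/5·(11) = 67/5; E[Up] = -1/5. Best-responding. ✓
Column (type θ₁), facing Down: Left gives 7, Right gives -9. Proposed Left is best. ✓
Column (type θ₂), facing Down: Left gives 0, Right gives 14. Proposed Left is not best — profitable deviation exists. ✗
Column (type θ₃), facing Down: Left gives -5, Right gives 0. Proposed Right is best. ✓

No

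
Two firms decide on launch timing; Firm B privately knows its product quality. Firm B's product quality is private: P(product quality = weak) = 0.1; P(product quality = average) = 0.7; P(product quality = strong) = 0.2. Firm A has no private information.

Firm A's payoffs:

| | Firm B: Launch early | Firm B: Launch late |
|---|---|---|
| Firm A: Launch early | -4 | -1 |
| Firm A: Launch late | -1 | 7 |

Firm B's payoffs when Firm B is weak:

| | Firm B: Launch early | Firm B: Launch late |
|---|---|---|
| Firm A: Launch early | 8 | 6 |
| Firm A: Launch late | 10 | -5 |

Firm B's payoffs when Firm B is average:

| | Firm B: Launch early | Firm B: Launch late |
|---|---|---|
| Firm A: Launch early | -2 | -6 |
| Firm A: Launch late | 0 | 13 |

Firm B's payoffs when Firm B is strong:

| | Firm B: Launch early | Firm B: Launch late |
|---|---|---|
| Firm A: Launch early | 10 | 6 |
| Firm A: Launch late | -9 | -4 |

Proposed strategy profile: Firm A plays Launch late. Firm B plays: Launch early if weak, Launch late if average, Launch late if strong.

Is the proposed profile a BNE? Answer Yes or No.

A profile is a BNE iff every type of every player is best-responding given beliefs about the other side.
Firm A plays Launch late: E[Launch late] = 0.1·(-1) + 0.7·(7) + 0.2·(7) = 6.2; E[Launch early] = -1.3. Best-responding. ✓
Firm B (product quality weak), facing Launch late: Launch early gives 10, Launch late gives -5. Proposed Launch early is best. ✓
Firm B (product quality average), facing Launch late: Launch early gives 0, Launch late gives 13. Proposed Launch late is best. ✓
Firm B (product quality strong), facing Launch late: Launch early gives -9, Launch late gives -4. Proposed Launch late is best. ✓

Yes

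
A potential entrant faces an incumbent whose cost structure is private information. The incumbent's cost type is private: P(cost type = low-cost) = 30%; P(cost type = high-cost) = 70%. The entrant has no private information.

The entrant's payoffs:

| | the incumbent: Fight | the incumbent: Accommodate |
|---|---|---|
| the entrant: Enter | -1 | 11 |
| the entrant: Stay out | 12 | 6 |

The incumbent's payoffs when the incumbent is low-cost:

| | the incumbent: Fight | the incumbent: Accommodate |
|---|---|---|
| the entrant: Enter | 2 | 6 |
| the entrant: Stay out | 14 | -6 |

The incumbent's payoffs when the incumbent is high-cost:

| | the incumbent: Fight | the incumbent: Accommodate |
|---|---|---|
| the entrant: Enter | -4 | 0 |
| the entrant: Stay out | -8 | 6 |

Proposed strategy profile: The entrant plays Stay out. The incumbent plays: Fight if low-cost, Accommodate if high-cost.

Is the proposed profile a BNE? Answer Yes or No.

Yes

A profile is a BNE iff every type of every player is best-responding given beliefs about the other side.
The entrant plays Stay out: E[Stay out] = 0.3·(12) + 0.7·(6) = 7.8; E[Enter] = 7.4. Best-responding. ✓
The incumbent (cost type low-cost), facing Stay out: Fight gives 14, Accommodate gives -6. Proposed Fight is best. ✓
The incumbent (cost type high-cost), facing Stay out: Fight gives -8, Accommodate gives 6. Proposed Accommodate is best. ✓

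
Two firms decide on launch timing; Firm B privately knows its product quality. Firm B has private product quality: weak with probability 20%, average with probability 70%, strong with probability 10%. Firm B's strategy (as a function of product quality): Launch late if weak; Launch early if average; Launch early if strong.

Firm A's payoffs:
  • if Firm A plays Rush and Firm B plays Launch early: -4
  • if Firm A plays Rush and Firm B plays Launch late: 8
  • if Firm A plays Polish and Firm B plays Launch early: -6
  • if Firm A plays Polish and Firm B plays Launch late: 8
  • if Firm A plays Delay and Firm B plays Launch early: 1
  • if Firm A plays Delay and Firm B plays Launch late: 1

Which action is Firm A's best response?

E[Rush] = 0.2·(8) + 0.7·(-4) + 0.1·(-4) = -1.6
E[Polish] = 0.2·(8) + 0.7·(-6) + 0.1·(-6) = -3.2
E[Delay] = 0.2·(1) + 0.7·(1) + 0.1·(1) = 1
Best response: Delay (1 is the largest).

Delay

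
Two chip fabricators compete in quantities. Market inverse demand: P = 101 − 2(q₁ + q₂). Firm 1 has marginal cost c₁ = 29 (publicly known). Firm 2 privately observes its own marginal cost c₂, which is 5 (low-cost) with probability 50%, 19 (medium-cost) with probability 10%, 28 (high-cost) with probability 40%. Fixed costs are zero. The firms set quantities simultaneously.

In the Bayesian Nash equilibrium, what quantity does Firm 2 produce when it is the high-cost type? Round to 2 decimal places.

13.37

Type-c best response for Firm 2: q₂(c) = (101 − c)/4 − q₁/2.
Firm 1 maximizes expected profit; its first-order condition is 101 − 4q₁ − 2E[q₂] − 29 = 0.
Substituting E[q₂] and solving: E[c₂] = 15.6, so q₁ = (101 − 2·29 + 15.6)/6 = 9.76667.
q₂(high-cost) = (101 − 28 − 2·9.76667)/4 = 13.3667.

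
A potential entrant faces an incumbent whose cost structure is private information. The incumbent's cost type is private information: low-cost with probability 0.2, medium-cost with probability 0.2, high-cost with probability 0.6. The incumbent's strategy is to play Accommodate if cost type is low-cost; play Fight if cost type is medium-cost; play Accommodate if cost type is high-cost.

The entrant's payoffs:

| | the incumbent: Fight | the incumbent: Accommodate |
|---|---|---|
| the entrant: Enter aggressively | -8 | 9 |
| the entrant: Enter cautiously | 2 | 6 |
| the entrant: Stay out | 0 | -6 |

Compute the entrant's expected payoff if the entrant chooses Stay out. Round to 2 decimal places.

Take the expectation over the incumbent's cost type, weighting each type's action by its prior probability.
E[Stay out] = 0.2·(-6) + 0.2·0 + 0.6·(-6) = (-1.2) + 0 + (-3.6) = -4.8

-4.80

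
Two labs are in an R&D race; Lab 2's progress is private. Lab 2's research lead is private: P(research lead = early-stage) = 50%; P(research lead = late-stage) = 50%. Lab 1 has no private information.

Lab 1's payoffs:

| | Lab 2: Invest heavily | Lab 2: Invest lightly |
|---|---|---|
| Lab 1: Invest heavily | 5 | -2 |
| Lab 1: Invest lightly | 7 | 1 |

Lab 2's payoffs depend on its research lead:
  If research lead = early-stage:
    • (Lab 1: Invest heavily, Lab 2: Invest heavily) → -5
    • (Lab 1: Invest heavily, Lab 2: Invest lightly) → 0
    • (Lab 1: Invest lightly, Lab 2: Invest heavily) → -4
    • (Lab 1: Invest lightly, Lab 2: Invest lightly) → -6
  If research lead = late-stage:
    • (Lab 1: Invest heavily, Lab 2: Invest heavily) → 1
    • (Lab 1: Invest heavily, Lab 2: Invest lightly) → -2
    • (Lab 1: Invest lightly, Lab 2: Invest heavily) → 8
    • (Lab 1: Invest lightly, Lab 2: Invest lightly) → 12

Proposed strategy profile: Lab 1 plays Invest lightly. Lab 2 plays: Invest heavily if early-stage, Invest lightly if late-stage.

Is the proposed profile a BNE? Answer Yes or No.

Lab 1 plays Invest lightly: E[Invest lightly] = 0.5·(7) + 0.5·(1) = 4; E[Invest heavily] = 1.5. Best-responding. ✓
Lab 2 (research lead early-stage), facing Invest lightly: Invest heavily gives -4, Invest lightly gives -6. Proposed Invest heavily is best. ✓
Lab 2 (research lead late-stage), facing Invest lightly: Invest heavily gives 8, Invest lightly gives 12. Proposed Invest lightly is best. ✓

Yes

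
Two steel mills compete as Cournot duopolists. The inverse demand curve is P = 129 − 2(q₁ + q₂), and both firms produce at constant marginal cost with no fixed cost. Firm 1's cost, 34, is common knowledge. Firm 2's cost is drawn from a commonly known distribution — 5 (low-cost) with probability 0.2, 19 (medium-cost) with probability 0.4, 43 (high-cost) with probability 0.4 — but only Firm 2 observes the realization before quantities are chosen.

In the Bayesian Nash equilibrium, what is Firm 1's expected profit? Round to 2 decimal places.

Firm 2 with cost c maximizes (129 − 2(q₁+q₂) − c)·q₂, giving q₂(c) = (129 − c − 2q₁)/4.
E[c₂] = 0.2·5 + 0.4·19 + 0.4·43 = 25.8
Firm 1's FOC against E[q₂] yields q₁ = (129 − 2·34 + E[c₂])/6 = (129 − 68 + 25.8)/6 = 14.4667.
E[P] = 129 − 2·(q₁ + E[q₂]) = 62.9333; Firm 1's expected profit = (E[P] − 34)·q₁ = (62.9333 − 34)·14.4667 = 418.569.

418.57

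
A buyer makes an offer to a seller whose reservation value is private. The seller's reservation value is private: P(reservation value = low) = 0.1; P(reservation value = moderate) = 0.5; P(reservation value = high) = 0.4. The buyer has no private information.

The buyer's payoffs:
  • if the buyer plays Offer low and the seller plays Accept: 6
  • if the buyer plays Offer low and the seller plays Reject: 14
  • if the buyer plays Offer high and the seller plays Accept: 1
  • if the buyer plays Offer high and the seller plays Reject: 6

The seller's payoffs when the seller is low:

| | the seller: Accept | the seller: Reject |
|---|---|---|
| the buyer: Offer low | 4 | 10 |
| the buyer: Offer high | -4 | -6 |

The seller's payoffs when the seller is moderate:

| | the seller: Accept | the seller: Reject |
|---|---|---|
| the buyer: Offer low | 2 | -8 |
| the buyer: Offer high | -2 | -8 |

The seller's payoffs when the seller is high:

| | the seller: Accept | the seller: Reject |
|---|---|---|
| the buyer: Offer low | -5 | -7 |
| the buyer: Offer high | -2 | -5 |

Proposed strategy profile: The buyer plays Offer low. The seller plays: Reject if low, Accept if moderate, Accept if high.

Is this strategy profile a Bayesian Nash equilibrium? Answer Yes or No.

Yes

The buyer plays Offer low: E[Offer low] = 0.1·(14) + 0.5·(6) + 0.4·(6) = 6.8; E[Offer high] = 1.5. Best-responding. ✓
The seller (reservation value low), facing Offer low: Accept gives 4, Reject gives 10. Proposed Reject is best. ✓
The seller (reservation value moderate), facing Offer low: Accept gives 2, Reject gives -8. Proposed Accept is best. ✓
The seller (reservation value high), facing Offer low: Accept gives -5, Reject gives -7. Proposed Accept is best. ✓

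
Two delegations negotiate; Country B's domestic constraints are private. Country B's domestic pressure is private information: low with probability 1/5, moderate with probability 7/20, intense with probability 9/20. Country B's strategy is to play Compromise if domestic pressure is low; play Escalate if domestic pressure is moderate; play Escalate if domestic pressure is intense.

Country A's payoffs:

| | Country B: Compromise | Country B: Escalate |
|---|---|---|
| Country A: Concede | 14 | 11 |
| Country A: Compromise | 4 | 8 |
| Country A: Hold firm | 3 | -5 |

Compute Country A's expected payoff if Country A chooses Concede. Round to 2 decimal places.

11.60

Take the expectation over Country B's domestic pressure, weighting each type's action by its prior probability.
E[Concede] = 1/5·14 + 7/20·11 + 9/20·11 = 14/5 + 77/20 + 99/20 = 58/5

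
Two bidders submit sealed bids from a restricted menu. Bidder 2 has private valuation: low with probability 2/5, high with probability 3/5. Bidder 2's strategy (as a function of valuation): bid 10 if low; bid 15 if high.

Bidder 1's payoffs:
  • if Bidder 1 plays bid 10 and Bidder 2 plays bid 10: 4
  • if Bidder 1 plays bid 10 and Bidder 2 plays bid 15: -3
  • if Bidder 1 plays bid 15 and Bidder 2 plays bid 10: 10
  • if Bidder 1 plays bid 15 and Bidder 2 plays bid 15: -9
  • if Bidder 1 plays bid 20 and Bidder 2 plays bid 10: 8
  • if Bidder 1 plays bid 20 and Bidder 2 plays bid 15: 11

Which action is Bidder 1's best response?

Compute Bidder 1's expected payoff for each action, taking the expectation over Bidder 2's type.
E[bid 10] = 2/5·(4) + 3/5·(-3) = -1/5
E[bid 15] = 2/5·(10) + 3/5·(-9) = -7/5
E[bid 20] = 2/5·(8) + 3/5·(11) = 49/5
Best response: bid 20 (49/5 is the largest).

bid 20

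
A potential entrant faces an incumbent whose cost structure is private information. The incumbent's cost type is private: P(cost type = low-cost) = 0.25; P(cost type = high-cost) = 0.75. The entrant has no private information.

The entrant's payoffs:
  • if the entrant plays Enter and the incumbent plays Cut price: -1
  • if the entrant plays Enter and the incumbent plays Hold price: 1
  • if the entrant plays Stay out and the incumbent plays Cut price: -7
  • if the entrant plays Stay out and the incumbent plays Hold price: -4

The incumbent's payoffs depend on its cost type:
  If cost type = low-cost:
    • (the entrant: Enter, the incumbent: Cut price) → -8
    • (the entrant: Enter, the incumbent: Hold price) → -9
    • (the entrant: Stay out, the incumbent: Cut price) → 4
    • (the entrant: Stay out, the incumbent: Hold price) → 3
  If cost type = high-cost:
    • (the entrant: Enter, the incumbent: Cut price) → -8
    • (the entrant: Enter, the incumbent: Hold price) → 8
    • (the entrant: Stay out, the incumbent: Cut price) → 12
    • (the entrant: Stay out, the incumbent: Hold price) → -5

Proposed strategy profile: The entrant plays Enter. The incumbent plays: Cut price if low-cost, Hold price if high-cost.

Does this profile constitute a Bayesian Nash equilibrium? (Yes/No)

Yes

A profile is a BNE iff every type of every player is best-responding given beliefs about the other side.
The entrant plays Enter: E[Enter] = 0.25·(-1) + 0.75·(1) = 0.5; E[Stay out] = -4.75. Best-responding. ✓
The incumbent (cost type low-cost), facing Enter: Cut price gives -8, Hold price gives -9. Proposed Cut price is best. ✓
The incumbent (cost type high-cost), facing Enter: Cut price gives -8, Hold price gives 8. Proposed Hold price is best. ✓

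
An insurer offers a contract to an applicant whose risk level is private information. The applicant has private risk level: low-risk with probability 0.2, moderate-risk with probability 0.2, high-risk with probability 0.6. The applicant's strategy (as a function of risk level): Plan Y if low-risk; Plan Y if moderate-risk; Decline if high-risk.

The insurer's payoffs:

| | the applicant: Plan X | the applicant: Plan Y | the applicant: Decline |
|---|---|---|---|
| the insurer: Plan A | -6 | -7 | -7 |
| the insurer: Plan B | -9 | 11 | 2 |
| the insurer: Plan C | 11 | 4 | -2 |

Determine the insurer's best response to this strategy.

Plan B

Compute the insurer's expected payoff for each action, taking the expectation over the applicant's type.
E[Plan A] = 0.2·(-7) + 0.2·(-7) + 0.6·(-7) = -7
E[Plan B] = 0.2·(11) + 0.2·(11) + 0.6·(2) = 5.6
E[Plan C] = 0.2·(4) + 0.2·(4) + 0.6·(-2) = 0.4
Best response: Plan B (5.6 is the largest).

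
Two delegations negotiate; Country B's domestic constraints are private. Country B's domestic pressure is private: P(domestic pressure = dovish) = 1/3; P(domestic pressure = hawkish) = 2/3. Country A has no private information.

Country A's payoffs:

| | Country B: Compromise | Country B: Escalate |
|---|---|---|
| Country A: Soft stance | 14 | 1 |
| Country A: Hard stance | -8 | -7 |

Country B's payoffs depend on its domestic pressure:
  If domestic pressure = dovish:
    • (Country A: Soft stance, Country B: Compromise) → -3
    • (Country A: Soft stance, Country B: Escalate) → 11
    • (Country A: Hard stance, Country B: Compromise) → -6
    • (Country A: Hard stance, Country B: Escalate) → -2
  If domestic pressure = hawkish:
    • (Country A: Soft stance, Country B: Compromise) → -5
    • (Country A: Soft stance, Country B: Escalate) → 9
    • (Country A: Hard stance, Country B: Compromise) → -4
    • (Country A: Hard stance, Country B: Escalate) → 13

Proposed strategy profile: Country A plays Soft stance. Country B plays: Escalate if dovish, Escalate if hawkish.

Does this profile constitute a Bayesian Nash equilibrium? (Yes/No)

Yes

A profile is a BNE iff every type of every player is best-responding given beliefs about the other side.
Country A plays Soft stance: E[Soft stance] = 1/3·(1) + 2/3·(1) = 1; E[Hard stance] = -7. Best-responding. ✓
Country B (domestic pressure dovish), facing Soft stance: Compromise gives -3, Escalate gives 11. Proposed Escalate is best. ✓
Country B (domestic pressure hawkish), facing Soft stance: Compromise gives -5, Escalate gives 9. Proposed Escalate is best. ✓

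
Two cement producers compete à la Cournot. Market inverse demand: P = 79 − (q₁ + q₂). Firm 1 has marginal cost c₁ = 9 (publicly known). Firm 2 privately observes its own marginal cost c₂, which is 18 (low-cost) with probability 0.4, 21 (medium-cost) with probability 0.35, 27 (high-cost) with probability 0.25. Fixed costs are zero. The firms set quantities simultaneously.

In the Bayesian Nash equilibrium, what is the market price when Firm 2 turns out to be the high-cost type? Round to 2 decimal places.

39.28

Type-c best response for Firm 2: q₂(c) = (79 − c)/2 − q₁/2.
Firm 1 maximizes expected profit; its first-order condition is 79 − 2q₁ − E[q₂] − 9 = 0.
Substituting E[q₂] and solving: E[c₂] = 21.3, so q₁ = (79 − 2·9 + 21.3)/3 = 27.4333.
q₂(high-cost) = 12.2833, so P = 79 − (27.4333 + 12.2833) = 39.2833.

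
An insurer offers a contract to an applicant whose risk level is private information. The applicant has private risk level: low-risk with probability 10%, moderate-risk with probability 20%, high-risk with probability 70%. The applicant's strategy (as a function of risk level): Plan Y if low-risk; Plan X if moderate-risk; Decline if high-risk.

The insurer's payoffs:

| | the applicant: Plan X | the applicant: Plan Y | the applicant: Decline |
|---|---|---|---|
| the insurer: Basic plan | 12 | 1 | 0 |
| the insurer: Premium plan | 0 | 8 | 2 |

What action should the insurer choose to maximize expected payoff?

Basic plan

Compute the insurer's expected payoff for each action, taking the expectation over the applicant's type.
E[Basic plan] = 0.1·(1) + 0.2·(12) + 0.7·(0) = 2.5
E[Premium plan] = 0.1·(8) + 0.2·(0) + 0.7·(2) = 2.2
Best response: Basic plan (2.5 is the largest).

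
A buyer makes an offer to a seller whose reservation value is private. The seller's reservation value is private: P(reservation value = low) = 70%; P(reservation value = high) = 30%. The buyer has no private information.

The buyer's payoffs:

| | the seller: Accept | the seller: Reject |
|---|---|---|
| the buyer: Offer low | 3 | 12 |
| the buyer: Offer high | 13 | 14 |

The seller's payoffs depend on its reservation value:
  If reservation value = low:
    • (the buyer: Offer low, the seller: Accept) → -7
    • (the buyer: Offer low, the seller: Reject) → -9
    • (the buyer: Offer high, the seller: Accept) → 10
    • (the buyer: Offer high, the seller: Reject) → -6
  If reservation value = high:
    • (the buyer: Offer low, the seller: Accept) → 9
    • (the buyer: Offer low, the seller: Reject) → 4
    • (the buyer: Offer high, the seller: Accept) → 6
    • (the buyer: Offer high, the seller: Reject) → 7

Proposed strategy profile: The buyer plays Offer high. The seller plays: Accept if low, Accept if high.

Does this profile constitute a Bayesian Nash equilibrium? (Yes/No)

No

A profile is a BNE iff every type of every player is best-responding given beliefs about the other side.
The buyer plays Offer high: E[Offer high] = 0.7·(13) + 0.3·(13) = 13; E[Offer low] = 3. Best-responding. ✓
The seller (reservation value low), facing Offer high: Accept gives 10, Reject gives -6. Proposed Accept is best. ✓
The seller (reservation value high), facing Offer high: Accept gives 6, Reject gives 7. Proposed Accept is not best — profitable deviation exists. ✗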